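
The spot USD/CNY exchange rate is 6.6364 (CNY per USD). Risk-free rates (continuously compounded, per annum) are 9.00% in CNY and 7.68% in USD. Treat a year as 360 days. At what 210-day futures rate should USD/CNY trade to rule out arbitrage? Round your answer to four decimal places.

F = S·e^((r_CNY − r_USD)T) = 6.6364 · e^((0.0900 − 0.0768) × 210/360)
= 6.6364 · e^0.007700 = 6.6364 × 1.007730
F = 6.6877 CNY per USD

6.6877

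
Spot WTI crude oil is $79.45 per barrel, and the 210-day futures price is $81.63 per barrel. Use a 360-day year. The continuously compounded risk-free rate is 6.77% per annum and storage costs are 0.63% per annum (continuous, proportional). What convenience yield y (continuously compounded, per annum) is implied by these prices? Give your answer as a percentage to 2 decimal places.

2.76%

F = S·e^((r+u−y)T) ⇒ (r+u−y) = ln(F/S)/T
ln(81.63/79.45) = 0.027069; /T ⇒ 0.046404
y = r + u − ln(F/S)/T = 0.0677 + 0.0063 − 0.046404 = 0.027596
y = 2.76%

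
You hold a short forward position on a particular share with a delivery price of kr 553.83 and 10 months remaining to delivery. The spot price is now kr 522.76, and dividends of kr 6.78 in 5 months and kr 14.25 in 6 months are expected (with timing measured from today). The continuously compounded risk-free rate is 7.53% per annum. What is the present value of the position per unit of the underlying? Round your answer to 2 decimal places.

PV(remaining dividends) I = 6.78·e^(−0.0753·5/12) + 14.25·e^(−0.0753·6/12) = 20.2940
Current forward F = (S − I)·e^(rT) = (522.76 − 20.2940)·e^(0.0753·10/12) = 502.4660 × 1.064761 = 535.0062
Value (long) = (F − K)·e^(−rT) = (535.0062 − 553.83) × 0.939178 = -17.6789
Short position value = −(long value) = kr 17.68

kr 17.68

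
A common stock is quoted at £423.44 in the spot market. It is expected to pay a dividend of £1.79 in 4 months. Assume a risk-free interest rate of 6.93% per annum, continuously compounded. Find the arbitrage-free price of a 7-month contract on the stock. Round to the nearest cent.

PV(dividends) I = 1.79·e^(−0.0693·4/12)
I = 1.7491
F = (S − I)·e^(rT) = (423.44 − 1.7491) · e^(0.0693·7/12)
= 421.6909 · e^0.040425 = 421.6909 × 1.041253 = £439.09

£439.09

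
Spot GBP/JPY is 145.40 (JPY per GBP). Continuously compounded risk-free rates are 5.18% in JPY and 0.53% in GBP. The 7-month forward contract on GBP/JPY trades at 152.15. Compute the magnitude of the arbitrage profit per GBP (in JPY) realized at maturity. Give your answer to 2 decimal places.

2.75 per GBP (in JPY)

Fair forward: F* = S·e^(carry·T), with carry = (r_JPY − r_GBP) = 0.0518 − 0.0053 = 0.0465
F* = 145.40 · e^(0.0465 × 7/12) = 145.40 · e^0.027125 = 145.40 × 1.027496 = 149.3979
Market 152.15 > fair 149.3979: forward overpriced → cash-and-carry (buy spot, short the forward).
At maturity, profit = |F_mkt − F*| = |152.15 − 149.3979| = 2.75 per GBP (in JPY)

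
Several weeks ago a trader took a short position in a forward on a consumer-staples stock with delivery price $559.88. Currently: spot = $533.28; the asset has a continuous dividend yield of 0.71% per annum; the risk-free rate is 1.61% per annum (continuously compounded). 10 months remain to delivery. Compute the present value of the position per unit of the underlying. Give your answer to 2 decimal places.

$22.28

Current fair forward for the remaining 10 months: F = S·e^((r − q)·T), (r − q) = 0.0161 − 0.0071 = 0.0090
F = 533.28 · e^(0.0090 × 10/12) = 533.28 × 1.007528 = 537.2945
Value of long forward = (F − K)·e^(−rT) = (537.2945 − 559.88) · e^(−0.0161·10/12)
= -22.5855 × 0.986673 = -22.28
Short position value = −(long value) = $22.28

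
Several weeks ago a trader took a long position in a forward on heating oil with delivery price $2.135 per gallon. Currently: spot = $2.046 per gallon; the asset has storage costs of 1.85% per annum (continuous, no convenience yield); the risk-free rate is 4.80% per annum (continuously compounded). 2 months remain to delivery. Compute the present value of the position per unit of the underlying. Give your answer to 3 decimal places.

Current fair forward for the remaining 2 months: F = S·e^((r + u)·T), (r + u) = 0.0480 + 0.0185 = 0.0665
F = 2.046 · e^(0.0665 × 2/12) = 2.046 × 1.011145 = 2.0688
Value of long forward = (F − K)·e^(−rT) = (2.0688 − 2.135) · e^(−0.0480·2/12)
= -0.0662 × 0.992032 = -0.066

-$0.066 per gallon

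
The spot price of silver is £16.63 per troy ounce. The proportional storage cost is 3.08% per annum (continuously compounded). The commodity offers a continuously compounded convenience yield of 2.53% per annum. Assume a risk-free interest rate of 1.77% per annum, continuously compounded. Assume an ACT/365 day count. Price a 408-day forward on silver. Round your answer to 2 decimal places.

£17.07 per troy ounce

Net carry = r + u − y = 0.0177 + 0.0308 − 0.0253 = 0.0232
F = S·e^((r+u−y)T) = 16.63 · e^(0.0232 × 408/365) = 16.63 · e^0.025933
= 16.63 × 1.026272 = £17.07 per troy ounce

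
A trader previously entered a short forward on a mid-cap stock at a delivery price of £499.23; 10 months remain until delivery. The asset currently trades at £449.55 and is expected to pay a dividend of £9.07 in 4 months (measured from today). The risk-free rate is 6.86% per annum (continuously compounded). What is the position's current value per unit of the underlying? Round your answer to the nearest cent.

PV(remaining dividends) I = 9.07·e^(−0.0686·4/12) = 8.8650
Current forward F = (S − I)·e^(rT) = (449.55 − 8.8650)·e^(0.0686·10/12) = 440.6850 × 1.058832 = 466.6114
Value (long) = (F − K)·e^(−rT) = (466.6114 − 499.23) × 0.944437 = -30.8062
Short position value = −(long value) = £30.81

£30.81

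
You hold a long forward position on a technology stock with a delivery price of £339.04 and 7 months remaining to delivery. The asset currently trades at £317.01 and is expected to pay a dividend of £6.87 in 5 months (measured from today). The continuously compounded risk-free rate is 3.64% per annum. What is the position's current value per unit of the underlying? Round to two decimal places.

PV(remaining dividends) I = 6.87·e^(−0.0364·5/12) = 6.7666
Current forward F = (S − I)·e^(rT) = (317.01 − 6.7666)·e^(0.0364·7/12) = 310.2434 × 1.021460 = 316.9012
Value (long) = (F − K)·e^(−rT) = (316.9012 − 339.04) × 0.978991 = -21.6737
Value = -£21.67

-£21.67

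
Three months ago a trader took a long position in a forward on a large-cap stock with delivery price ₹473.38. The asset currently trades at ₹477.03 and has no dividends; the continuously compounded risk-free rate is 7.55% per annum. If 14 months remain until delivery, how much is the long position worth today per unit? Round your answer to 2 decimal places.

₹43.56

Current fair forward for the remaining 14 months: F = S·e^(r·T), r = 0.0755
F = 477.03 · e^(0.0755 × 14/12) = 477.03 × 1.092079 = 520.9544
Value of long forward = (F − K)·e^(−rT) = (520.9544 − 473.38) · e^(−0.0755·14/12)
= 47.5744 × 0.915685 = 43.56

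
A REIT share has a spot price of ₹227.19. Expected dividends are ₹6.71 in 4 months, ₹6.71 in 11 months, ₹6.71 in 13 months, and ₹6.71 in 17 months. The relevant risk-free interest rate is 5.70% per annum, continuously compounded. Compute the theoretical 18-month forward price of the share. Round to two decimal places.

PV(dividends) I = 6.71·e^(−0.0570·4/12) + 6.71·e^(−0.0570·11/12) + 6.71·e^(−0.0570·13/12) + 6.71·e^(−0.0570·17/12)
I = 6.5837 + 6.3684 + 6.3082 + 6.1895 = 25.4498
F = (S − I)·e^(rT) = (227.19 − 25.4498) · e^(0.0570·18/12)
= 201.7402 · e^0.085500 = 201.7402 × 1.089262 = ₹219.75

₹219.75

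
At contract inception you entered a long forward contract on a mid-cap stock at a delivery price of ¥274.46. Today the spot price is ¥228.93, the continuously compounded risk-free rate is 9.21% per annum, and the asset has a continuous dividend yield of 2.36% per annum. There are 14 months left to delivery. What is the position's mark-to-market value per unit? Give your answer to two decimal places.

Current fair forward for the remaining 14 months: F = S·e^((r − q)·T), (r − q) = 0.0921 − 0.0236 = 0.0685
F = 228.93 · e^(0.0685 × 14/12) = 228.93 × 1.083197 = 247.9763
Value of long forward = (F − K)·e^(−rT) = (247.9763 − 274.46) · e^(−0.0921·14/12)
= -26.4837 × 0.898121 = -23.79

-¥23.79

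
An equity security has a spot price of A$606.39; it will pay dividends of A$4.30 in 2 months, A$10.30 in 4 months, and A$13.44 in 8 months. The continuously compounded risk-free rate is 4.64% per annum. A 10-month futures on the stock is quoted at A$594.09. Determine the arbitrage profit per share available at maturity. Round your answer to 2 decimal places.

A$7.69 per share

PV(dividends) I = 4.30·e^(−0.0464·2/12) + 10.30·e^(−0.0464·4/12) + 13.44·e^(−0.0464·8/12) = 27.4394
Fair futures F* = (S − I)·e^(rT) = (606.39 − 27.4394)·e^0.038667 = 578.9506 × 1.039424 = 601.7751
Market A$594.09 < fair 601.7751: forward underpriced → reverse cash-and-carry (short the stock, invest proceeds at r, pay the dividends, go long the forward).
Profit at T = |F_mkt − F*| = |594.09 − 601.7751| = A$7.69 per share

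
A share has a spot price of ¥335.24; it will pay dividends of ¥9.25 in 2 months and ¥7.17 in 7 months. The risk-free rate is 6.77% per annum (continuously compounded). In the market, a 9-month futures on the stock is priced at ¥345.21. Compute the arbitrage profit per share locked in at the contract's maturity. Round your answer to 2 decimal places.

PV(dividends) I = 9.25·e^(−0.0677·2/12) + 7.17·e^(−0.0677·7/12) = 16.0386
Fair futures F* = (S − I)·e^(rT) = (335.24 − 16.0386)·e^0.050775 = 319.2014 × 1.052086 = 335.8273
Market ¥345.21 > fair 335.8273: forward overpriced → cash-and-carry (borrow at r, buy the stock and collect the dividends, short the forward).
Profit at T = |F_mkt − F*| = |345.21 − 335.8273| = ¥9.38 per share

¥9.38 per share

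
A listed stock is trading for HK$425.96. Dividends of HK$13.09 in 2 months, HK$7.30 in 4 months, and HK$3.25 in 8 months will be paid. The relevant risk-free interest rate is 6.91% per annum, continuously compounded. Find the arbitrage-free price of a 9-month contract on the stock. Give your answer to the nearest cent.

HK$424.21

PV(dividends) I = 13.09·e^(−0.0691·2/12) + 7.30·e^(−0.0691·4/12) + 3.25·e^(−0.0691·8/12)
I = 12.9401 + 7.1338 + 3.1037 = 23.1776
F = (S − I)·e^(rT) = (425.96 − 23.1776) · e^(0.0691·9/12)
= 402.7824 · e^0.051825 = 402.7824 × 1.053191 = HK$424.21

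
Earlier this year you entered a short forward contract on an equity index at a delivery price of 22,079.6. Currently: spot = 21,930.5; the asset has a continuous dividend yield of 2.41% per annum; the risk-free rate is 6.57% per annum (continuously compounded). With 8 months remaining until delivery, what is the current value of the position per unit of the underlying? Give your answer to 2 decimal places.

Current fair forward for the remaining 8 months: F = S·e^((r − q)·T), (r − q) = 0.0657 − 0.0241 = 0.0416
F = 21930.5 · e^(0.0416 × 8/12) = 21930.5 × 1.02812148 = 22547.2181
Value of long forward = (F − K)·e^(−rT) = (22547.2181 − 22079.6) · e^(−0.0657·8/12)
= 467.6181 × 0.95714537 = 447.58
Short position value = −(long value) = -447.58

-447.58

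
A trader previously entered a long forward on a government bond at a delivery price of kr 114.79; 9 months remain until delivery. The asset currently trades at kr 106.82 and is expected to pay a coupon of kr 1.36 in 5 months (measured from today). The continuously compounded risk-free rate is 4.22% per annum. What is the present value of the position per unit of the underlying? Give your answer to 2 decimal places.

-kr 5.73

PV(remaining coupons) I = 1.36·e^(−0.0422·5/12) = 1.3363
Current forward F = (S − I)·e^(rT) = (106.82 − 1.3363)·e^(0.0422·9/12) = 105.4837 × 1.032156 = 108.8756
Value (long) = (F − K)·e^(−rT) = (108.8756 − 114.79) × 0.968846 = -5.7301
Value = -kr 5.73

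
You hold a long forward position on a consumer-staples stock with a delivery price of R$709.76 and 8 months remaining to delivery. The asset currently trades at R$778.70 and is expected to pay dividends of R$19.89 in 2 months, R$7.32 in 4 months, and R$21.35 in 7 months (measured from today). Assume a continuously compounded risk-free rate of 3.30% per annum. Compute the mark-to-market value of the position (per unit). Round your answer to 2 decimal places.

R$36.42

PV(remaining dividends) I = 19.89·e^(−0.0330·2/12) + 7.32·e^(−0.0330·4/12) + 21.35·e^(−0.0330·7/12) = 47.9638
Current forward F = (S − I)·e^(rT) = (778.70 − 47.9638)·e^(0.0330·8/12) = 730.7362 × 1.022244 = 746.9907
Value (long) = (F − K)·e^(−rT) = (746.9907 − 709.76) × 0.978240 = 36.4206
Value = R$36.42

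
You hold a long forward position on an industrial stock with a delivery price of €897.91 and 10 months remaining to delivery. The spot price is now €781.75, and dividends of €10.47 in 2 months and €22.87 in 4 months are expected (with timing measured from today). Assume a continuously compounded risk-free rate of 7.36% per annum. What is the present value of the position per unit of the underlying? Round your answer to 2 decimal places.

-€95.40

PV(remaining dividends) I = 10.47·e^(−0.0736·2/12) + 22.87·e^(−0.0736·4/12) = 32.6581
Current forward F = (S − I)·e^(rT) = (781.75 − 32.6581)·e^(0.0736·10/12) = 749.0919 × 1.063253 = 796.4742
Value (long) = (F − K)·e^(−rT) = (796.4742 − 897.91) × 0.940510 = -95.4014
Value = -€95.40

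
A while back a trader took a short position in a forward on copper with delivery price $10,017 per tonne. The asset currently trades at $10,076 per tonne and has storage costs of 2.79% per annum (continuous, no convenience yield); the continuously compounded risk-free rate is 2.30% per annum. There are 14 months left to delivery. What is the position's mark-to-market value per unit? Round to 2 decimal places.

Current fair forward for the remaining 14 months: F = S·e^((r + u)·T), (r + u) = 0.0230 + 0.0279 = 0.0509
F = 10076 · e^(0.0509 × 14/12) = 10076 × 1.06118195 = 10692.4693
Value of long forward = (F − K)·e^(−rT) = (10692.4693 − 10017) · e^(−0.0230·14/12)
= 675.4693 × 0.97352348 = 657.59
Short position value = −(long value) = -$657.59

-$657.59 per tonne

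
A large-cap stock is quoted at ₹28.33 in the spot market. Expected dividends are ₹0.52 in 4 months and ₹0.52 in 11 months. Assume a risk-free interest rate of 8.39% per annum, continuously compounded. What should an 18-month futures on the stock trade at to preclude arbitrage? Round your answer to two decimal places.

PV(dividends) I = 0.52·e^(−0.0839·4/12) + 0.52·e^(−0.0839·11/12)
I = 0.5057 + 0.4815 = 0.9872
F = (S − I)·e^(rT) = (28.33 − 0.9872) · e^(0.0839·18/12)
= 27.3428 · e^0.125850 = 27.3428 × 1.134112 = ₹31.01

₹31.01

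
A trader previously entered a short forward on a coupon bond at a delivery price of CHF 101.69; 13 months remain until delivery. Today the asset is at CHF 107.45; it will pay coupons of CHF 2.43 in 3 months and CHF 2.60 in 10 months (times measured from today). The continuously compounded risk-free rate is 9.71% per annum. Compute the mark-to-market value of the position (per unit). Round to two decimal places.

-CHF 11.14

PV(remaining coupons) I = 2.43·e^(−0.0971·3/12) + 2.60·e^(−0.0971·10/12) = 4.7696
Current forward F = (S − I)·e^(rT) = (107.45 − 4.7696)·e^(0.0971·13/12) = 102.6804 × 1.110924 = 114.0701
Value (long) = (F − K)·e^(−rT) = (114.0701 − 101.69) × 0.900152 = 11.1440
Short position value = −(long value) = -CHF 11.14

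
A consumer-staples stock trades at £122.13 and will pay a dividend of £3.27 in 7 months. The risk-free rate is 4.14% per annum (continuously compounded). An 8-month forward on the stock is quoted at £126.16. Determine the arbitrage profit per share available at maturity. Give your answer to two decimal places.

£3.89 per share

PV(dividends) I = 3.27·e^(−0.0414·7/12) = 3.1920
Fair forward F* = (S − I)·e^(rT) = (122.13 − 3.1920)·e^0.027600 = 118.9380 × 1.027984 = 122.2664
Market £126.16 > fair 122.2664: forward overpriced → cash-and-carry (borrow at r, buy the stock and collect the dividends, short the forward).
Profit at T = |F_mkt − F*| = |126.16 − 122.2664| = £3.89 per share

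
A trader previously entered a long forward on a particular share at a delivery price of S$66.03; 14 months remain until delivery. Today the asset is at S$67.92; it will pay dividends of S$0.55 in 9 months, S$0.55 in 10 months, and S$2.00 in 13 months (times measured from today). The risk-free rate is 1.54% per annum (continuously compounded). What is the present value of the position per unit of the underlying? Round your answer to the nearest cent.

S$0.01

PV(remaining dividends) I = 0.55·e^(−0.0154·9/12) + 0.55·e^(−0.0154·10/12) + 2.00·e^(−0.0154·13/12) = 3.0536
Current forward F = (S − I)·e^(rT) = (67.92 − 3.0536)·e^(0.0154·14/12) = 64.8664 × 1.018129 = 66.0424
Value (long) = (F − K)·e^(−rT) = (66.0424 − 66.03) × 0.982194 = 0.0122
Value = S$0.01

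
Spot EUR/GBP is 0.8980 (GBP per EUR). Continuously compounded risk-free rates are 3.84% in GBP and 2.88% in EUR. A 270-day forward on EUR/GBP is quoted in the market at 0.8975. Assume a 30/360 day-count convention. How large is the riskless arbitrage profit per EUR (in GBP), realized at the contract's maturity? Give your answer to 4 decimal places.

0.0070 per EUR (in GBP)

Fair forward: F* = S·e^(carry·T), with carry = (r_GBP − r_EUR) = 0.0384 − 0.0288 = 0.0096
F* = 0.8980 · e^(0.0096 × 270/360) = 0.8980 · e^0.007200 = 0.8980 × 1.007226 = 0.9045
Market 0.8975 < fair 0.9045: forward underpriced → reverse cash-and-carry (short spot, go long the forward).
At maturity, profit = |F_mkt − F*| = |0.8975 − 0.9045| = 0.0070 per EUR (in GBP)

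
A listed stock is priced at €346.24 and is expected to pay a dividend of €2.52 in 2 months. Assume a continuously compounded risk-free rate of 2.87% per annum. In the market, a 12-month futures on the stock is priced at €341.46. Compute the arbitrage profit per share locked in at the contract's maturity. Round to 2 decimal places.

PV(dividends) I = 2.52·e^(−0.0287·2/12) = 2.5080
Fair futures F* = (S − I)·e^(rT) = (346.24 − 2.5080)·e^0.028700 = 343.7320 × 1.029116 = 353.7401
Market €341.46 < fair 353.7401: forward underpriced → reverse cash-and-carry (short the stock, invest proceeds at r, pay the dividends, go long the forward).
Profit at T = |F_mkt − F*| = |341.46 − 353.7401| = €12.28 per share

€12.28 per share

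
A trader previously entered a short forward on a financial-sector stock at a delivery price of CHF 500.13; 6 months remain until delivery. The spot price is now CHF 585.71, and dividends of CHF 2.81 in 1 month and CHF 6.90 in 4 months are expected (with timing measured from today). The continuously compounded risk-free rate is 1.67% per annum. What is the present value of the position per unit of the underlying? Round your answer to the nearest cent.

-CHF 80.07

PV(remaining dividends) I = 2.81·e^(−0.0167·1/12) + 6.90·e^(−0.0167·4/12) = 9.6678
Current forward F = (S − I)·e^(rT) = (585.71 − 9.6678)·e^(0.0167·6/12) = 576.0422 × 1.008385 = 580.8723
Value (long) = (F − K)·e^(−rT) = (580.8723 − 500.13) × 0.991685 = 80.0709
Short position value = −(long value) = -CHF 80.07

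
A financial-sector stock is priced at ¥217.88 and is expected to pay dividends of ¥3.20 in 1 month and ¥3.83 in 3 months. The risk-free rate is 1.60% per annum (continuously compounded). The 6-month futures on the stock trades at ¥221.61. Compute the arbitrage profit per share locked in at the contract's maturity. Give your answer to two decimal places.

¥9.05 per share

PV(dividends) I = 3.20·e^(−0.0160·1/12) + 3.83·e^(−0.0160·3/12) = 7.0104
Fair futures F* = (S − I)·e^(rT) = (217.88 − 7.0104)·e^0.008000 = 210.8696 × 1.008032 = 212.5633
Market ¥221.61 > fair 212.5633: forward overpriced → cash-and-carry (borrow at r, buy the stock and collect the dividends, short the forward).
Profit at T = |F_mkt − F*| = |221.61 − 212.5633| = ¥9.05 per share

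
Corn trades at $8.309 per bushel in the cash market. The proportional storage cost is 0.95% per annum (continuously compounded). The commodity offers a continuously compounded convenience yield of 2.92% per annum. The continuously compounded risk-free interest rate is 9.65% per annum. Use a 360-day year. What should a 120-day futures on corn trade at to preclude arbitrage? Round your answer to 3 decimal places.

$8.524 per bushel

Net carry = r + u − y = 0.0965 + 0.0095 − 0.0292 = 0.0768
F = S·e^((r+u−y)T) = 8.309 · e^(0.0768 × 120/360) = 8.309 · e^0.025600
= 8.309 × 1.025930 = $8.524 per bushel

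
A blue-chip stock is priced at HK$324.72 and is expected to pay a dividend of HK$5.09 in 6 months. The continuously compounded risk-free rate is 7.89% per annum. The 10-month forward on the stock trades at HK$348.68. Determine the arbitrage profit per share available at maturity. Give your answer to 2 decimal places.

PV(dividends) I = 5.09·e^(−0.0789·6/12) = 4.8931
Fair forward F* = (S − I)·e^(rT) = (324.72 − 4.8931)·e^0.065750 = 319.8269 × 1.067960 = 341.5623
Market HK$348.68 > fair 341.5623: forward overpriced → cash-and-carry (borrow at r, buy the stock and collect the dividends, short the forward).
Profit at T = |F_mkt − F*| = |348.68 − 341.5623| = HK$7.12 per share

HK$7.12 per share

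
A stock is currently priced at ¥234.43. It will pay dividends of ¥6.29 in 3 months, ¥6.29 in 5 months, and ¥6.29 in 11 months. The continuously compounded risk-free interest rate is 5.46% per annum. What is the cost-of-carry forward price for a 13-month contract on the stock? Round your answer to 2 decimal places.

PV(dividends) I = 6.29·e^(−0.0546·3/12) + 6.29·e^(−0.0546·5/12) + 6.29·e^(−0.0546·11/12)
I = 6.2047 + 6.1485 + 5.9829 = 18.3361
F = (S − I)·e^(rT) = (234.43 − 18.3361) · e^(0.0546·13/12)
= 216.0939 · e^0.059150 = 216.0939 × 1.060934 = ¥229.26

¥229.26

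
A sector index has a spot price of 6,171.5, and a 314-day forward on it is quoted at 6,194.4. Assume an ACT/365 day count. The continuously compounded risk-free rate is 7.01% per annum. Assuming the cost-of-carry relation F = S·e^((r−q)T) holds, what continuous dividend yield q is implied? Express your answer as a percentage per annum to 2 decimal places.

From F = S·e^((r−q)T): (r − q) = ln(F/S)/T
ln(6194.4/6171.5) = ln(1.003711) = 0.003704
(r − q) = 0.003704 / (314/365) = 0.004306
q = r − ln(F/S)/T = 0.0701 − 0.004306 = 0.065794
q = 6.58%

6.58%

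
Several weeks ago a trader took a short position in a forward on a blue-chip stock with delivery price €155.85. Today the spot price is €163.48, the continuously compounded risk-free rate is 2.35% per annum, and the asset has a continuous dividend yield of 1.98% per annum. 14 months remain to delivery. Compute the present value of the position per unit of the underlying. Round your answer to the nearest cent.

-€8.11

Current fair forward for the remaining 14 months: F = S·e^((r − q)·T), (r − q) = 0.0235 − 0.0198 = 0.0037
F = 163.48 · e^(0.0037 × 14/12) = 163.48 × 1.004326 = 164.1872
Value of long forward = (F − K)·e^(−rT) = (164.1872 − 155.85) · e^(−0.0235·14/12)
= 8.3372 × 0.972956 = 8.11
Short position value = −(long value) = -€8.11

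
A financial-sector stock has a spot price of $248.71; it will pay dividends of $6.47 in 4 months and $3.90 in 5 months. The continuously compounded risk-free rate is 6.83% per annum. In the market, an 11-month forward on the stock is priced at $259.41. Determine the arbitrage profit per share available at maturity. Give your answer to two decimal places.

$5.40 per share

PV(dividends) I = 6.47·e^(−0.0683·4/12) + 3.90·e^(−0.0683·5/12) = 10.1149
Fair forward F* = (S − I)·e^(rT) = (248.71 − 10.1149)·e^0.062608 = 238.5951 × 1.064609 = 254.0105
Market $259.41 > fair 254.0105: forward overpriced → cash-and-carry (borrow at r, buy the stock and collect the dividends, short the forward).
Profit at T = |F_mkt − F*| = |259.41 − 254.0105| = $5.40 per share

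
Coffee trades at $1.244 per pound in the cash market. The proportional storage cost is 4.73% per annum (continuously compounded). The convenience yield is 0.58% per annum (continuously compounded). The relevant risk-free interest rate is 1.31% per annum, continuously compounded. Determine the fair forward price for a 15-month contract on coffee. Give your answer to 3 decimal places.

$1.332 per pound

Net carry = r + u − y = 0.0131 + 0.0473 − 0.0058 = 0.0546
F = S·e^((r+u−y)T) = 1.244 · e^(0.0546 × 15/12) = 1.244 · e^0.068250
= 1.244 × 1.070633 = $1.332 per pound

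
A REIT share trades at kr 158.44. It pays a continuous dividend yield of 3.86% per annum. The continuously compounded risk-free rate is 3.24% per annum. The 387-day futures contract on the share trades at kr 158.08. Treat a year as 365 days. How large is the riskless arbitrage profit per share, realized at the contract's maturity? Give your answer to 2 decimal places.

Fair futures: F* = S·e^(carry·T), with carry = (r − q) = 0.0324 − 0.0386 = -0.0062
F* = 158.44 · e^(-0.0062 × 387/365) = 158.44 · e^-0.006574 = 158.44 × 0.993448 = kr 157.4019
Market kr 158.08 > fair kr 157.4019: forward overpriced → cash-and-carry (buy spot, short the forward).
At maturity, profit = |F_mkt − F*| = |158.08 − 157.4019| = kr 0.68 per share

kr 0.68 per share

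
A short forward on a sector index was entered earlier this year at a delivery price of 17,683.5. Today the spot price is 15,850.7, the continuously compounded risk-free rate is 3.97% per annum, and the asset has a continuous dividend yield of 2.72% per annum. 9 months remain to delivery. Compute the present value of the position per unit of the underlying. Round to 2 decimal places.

1634.11

Current fair forward for the remaining 9 months: F = S·e^((r − q)·T), (r − q) = 0.0397 − 0.0272 = 0.0125
F = 15850.7 · e^(0.0125 × 9/12) = 15850.7 × 1.00941908 = 15999.9990
Value of long forward = (F − K)·e^(−rT) = (15999.9990 − 17683.5) · e^(−0.0397·9/12)
= -1683.5010 × 0.97066391 = -1634.11
Short position value = −(long value) = 1634.11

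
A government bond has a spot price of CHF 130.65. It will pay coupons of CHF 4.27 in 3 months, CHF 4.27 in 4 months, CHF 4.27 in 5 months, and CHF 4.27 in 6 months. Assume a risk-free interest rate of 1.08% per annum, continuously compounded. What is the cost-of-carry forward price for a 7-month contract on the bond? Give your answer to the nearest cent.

PV(coupons) I = 4.27·e^(−0.0108·3/12) + 4.27·e^(−0.0108·4/12) + 4.27·e^(−0.0108·5/12) + 4.27·e^(−0.0108·6/12)
I = 4.2585 + 4.2547 + 4.2508 + 4.2470 = 17.0110
F = (S − I)·e^(rT) = (130.65 − 17.0110) · e^(0.0108·7/12)
= 113.6390 · e^0.006300 = 113.6390 × 1.006320 = CHF 114.36

CHF 114.36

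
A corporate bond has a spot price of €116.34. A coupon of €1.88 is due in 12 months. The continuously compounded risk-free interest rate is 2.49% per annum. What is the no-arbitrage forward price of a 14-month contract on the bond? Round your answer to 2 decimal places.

PV(coupons) I = 1.88·e^(−0.0249·12/12)
I = 1.8338
F = (S − I)·e^(rT) = (116.34 − 1.8338) · e^(0.0249·14/12)
= 114.5062 · e^0.029050 = 114.5062 × 1.029476 = €117.88

€117.88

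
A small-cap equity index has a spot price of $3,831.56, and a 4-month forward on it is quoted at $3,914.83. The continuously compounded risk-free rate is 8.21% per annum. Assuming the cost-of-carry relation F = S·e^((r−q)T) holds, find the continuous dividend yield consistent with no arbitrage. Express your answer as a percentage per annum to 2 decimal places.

From F = S·e^((r−q)T): (r − q) = ln(F/S)/T
ln(3914.83/3831.56) = ln(1.021733) = 0.021500
(r − q) = 0.021500 / (4/12) = 0.064500
q = r − ln(F/S)/T = 0.0821 − 0.064500 = 0.017600
q = 1.76%

1.76%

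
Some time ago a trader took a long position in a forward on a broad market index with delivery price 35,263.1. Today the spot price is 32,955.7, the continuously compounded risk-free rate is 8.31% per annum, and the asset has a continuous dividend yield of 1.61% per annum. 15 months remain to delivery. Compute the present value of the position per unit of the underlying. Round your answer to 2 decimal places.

515.13

Current fair forward for the remaining 15 months: F = S·e^((r − q)·T), (r − q) = 0.0831 − 0.0161 = 0.0670
F = 32955.7 · e^(0.0670 × 15/12) = 32955.7 × 1.08735702 = 35834.6117
Value of long forward = (F − K)·e^(−rT) = (35834.6117 − 35263.1) · e^(−0.0831·15/12)
= 571.5117 × 0.90133796 = 515.13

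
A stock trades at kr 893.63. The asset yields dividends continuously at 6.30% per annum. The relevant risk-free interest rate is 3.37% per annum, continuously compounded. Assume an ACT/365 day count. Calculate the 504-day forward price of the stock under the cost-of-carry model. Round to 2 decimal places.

F = S·e^((r − q)T) = 893.63 · e^((0.0337 − 0.0630) × 504/365)
= 893.63 · e^-0.040458 = 893.63 × 0.960349
F = kr 858.20

kr 858.20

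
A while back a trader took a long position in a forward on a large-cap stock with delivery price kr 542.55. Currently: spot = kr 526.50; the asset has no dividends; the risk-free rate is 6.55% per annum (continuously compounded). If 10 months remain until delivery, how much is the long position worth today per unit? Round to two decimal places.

Current fair forward for the remaining 10 months: F = S·e^(r·T), r = 0.0655
F = 526.50 · e^(0.0655 × 10/12) = 526.50 × 1.056100 = 556.0367
Value of long forward = (F − K)·e^(−rT) = (556.0367 − 542.55) · e^(−0.0655·10/12)
= 13.4867 × 0.946880 = 12.77

kr 12.77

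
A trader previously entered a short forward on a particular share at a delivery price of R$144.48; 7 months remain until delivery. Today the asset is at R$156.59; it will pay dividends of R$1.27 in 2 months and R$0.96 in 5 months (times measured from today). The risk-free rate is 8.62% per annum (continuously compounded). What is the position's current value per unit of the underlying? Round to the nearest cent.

-R$17.02

PV(remaining dividends) I = 1.27·e^(−0.0862·2/12) + 0.96·e^(−0.0862·5/12) = 2.1780
Current forward F = (S − I)·e^(rT) = (156.59 − 2.1780)·e^(0.0862·7/12) = 154.4120 × 1.051569 = 162.3749
Value (long) = (F − K)·e^(−rT) = (162.3749 − 144.48) × 0.950960 = 17.0173
Short position value = −(long value) = -R$17.02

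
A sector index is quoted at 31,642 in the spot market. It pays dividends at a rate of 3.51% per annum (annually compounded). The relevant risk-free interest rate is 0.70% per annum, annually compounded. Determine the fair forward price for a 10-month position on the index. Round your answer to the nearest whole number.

F = S · (1+r)^T / (1+q)^T
= 31642 × 1.005830 / 1.029166 = 31642 × 0.977325
F = 30,925

30,925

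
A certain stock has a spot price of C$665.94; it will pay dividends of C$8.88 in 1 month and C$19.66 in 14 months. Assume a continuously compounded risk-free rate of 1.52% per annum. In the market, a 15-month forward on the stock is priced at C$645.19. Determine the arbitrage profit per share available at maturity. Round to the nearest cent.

C$4.80 per share

PV(dividends) I = 8.88·e^(−0.0152·1/12) + 19.66·e^(−0.0152·14/12) = 28.1832
Fair forward F* = (S − I)·e^(rT) = (665.94 − 28.1832)·e^0.019000 = 637.7568 × 1.019182 = 649.9903
Market C$645.19 < fair 649.9903: forward underpriced → reverse cash-and-carry (short the stock, invest proceeds at r, pay the dividends, go long the forward).
Profit at T = |F_mkt − F*| = |645.19 − 649.9903| = C$4.80 per share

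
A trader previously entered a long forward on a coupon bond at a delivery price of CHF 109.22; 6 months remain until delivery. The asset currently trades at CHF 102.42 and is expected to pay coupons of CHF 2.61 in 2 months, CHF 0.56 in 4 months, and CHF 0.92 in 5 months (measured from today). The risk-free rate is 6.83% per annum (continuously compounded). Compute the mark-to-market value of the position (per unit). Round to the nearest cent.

-CHF 7.16

PV(remaining coupons) I = 2.61·e^(−0.0683·2/12) + 0.56·e^(−0.0683·4/12) + 0.92·e^(−0.0683·5/12) = 4.0220
Current forward F = (S − I)·e^(rT) = (102.42 − 4.0220)·e^(0.0683·6/12) = 98.3980 × 1.034740 = 101.8163
Value (long) = (F − K)·e^(−rT) = (101.8163 − 109.22) × 0.966427 = -7.1551
Value = -CHF 7.16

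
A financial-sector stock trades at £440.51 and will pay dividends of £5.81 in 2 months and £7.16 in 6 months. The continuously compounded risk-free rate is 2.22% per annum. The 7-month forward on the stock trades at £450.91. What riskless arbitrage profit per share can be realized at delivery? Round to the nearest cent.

PV(dividends) I = 5.81·e^(−0.0222·2/12) + 7.16·e^(−0.0222·6/12) = 12.8695
Fair forward F* = (S − I)·e^(rT) = (440.51 − 12.8695)·e^0.012950 = 427.6405 × 1.013034 = 433.2144
Market £450.91 > fair 433.2144: forward overpriced → cash-and-carry (borrow at r, buy the stock and collect the dividends, short the forward).
Profit at T = |F_mkt − F*| = |450.91 − 433.2144| = £17.70 per share

£17.70 per share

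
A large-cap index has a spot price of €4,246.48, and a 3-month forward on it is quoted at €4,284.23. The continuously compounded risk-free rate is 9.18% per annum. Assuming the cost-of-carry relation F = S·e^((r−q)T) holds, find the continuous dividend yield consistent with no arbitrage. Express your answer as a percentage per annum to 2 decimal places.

From F = S·e^((r−q)T): (r − q) = ln(F/S)/T
ln(4284.23/4246.48) = ln(1.008890) = 0.008851
(r − q) = 0.008851 / (3/12) = 0.035404
q = r − ln(F/S)/T = 0.0918 − 0.035404 = 0.056396
q = 5.64%

5.64%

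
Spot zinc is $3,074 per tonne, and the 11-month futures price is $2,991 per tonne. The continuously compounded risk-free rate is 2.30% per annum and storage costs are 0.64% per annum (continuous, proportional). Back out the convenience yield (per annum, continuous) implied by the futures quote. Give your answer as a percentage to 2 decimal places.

5.93%

F = S·e^((r+u−y)T) ⇒ (r+u−y) = ln(F/S)/T
ln(2991/3074) = -0.027372; /T ⇒ -0.029860
y = r + u − ln(F/S)/T = 0.0230 + 0.0064 + 0.029860 = 0.059260
y = 5.93%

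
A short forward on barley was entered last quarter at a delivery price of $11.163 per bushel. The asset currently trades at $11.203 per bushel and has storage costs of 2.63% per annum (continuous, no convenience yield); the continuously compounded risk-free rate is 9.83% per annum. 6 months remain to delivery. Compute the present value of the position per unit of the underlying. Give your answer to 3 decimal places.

Current fair forward for the remaining 6 months: F = S·e^((r + u)·T), (r + u) = 0.0983 + 0.0263 = 0.1246
F = 11.203 · e^(0.1246 × 6/12) = 11.203 × 1.064282 = 11.9232
Value of long forward = (F − K)·e^(−rT) = (11.9232 − 11.163) · e^(−0.0983·6/12)
= 0.7602 × 0.952038 = 0.724
Short position value = −(long value) = -$0.724

-$0.724 per bushel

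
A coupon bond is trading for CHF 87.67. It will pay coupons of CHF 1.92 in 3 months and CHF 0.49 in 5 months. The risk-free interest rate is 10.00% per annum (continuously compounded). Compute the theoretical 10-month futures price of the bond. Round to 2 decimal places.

PV(coupons) I = 1.92·e^(−0.1000·3/12) + 0.49·e^(−0.1000·5/12)
I = 1.8726 + 0.4700 = 2.3426
F = (S − I)·e^(rT) = (87.67 − 2.3426) · e^(0.1000·10/12)
= 85.3274 · e^0.083333 = 85.3274 × 1.086904 = CHF 92.74

CHF 92.74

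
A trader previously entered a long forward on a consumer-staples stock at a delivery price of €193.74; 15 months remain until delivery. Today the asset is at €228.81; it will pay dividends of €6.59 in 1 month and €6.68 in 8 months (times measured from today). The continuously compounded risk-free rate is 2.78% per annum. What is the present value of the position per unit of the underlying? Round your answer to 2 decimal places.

€28.55

PV(remaining dividends) I = 6.59·e^(−0.0278·1/12) + 6.68·e^(−0.0278·8/12) = 13.1321
Current forward F = (S − I)·e^(rT) = (228.81 − 13.1321)·e^(0.0278·15/12) = 215.6779 × 1.035361 = 223.3045
Value (long) = (F − K)·e^(−rT) = (223.3045 − 193.74) × 0.965847 = 28.5548
Value = €28.55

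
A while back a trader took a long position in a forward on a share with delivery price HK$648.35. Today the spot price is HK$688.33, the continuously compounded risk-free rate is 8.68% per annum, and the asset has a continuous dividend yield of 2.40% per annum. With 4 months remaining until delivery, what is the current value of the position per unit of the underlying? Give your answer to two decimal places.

HK$52.99

Current fair forward for the remaining 4 months: F = S·e^((r − q)·T), (r − q) = 0.0868 − 0.0240 = 0.0628
F = 688.33 · e^(0.0628 × 4/12) = 688.33 × 1.021154 = 702.8909
Value of long forward = (F − K)·e^(−rT) = (702.8909 − 648.35) · e^(−0.0868·4/12)
= 54.5409 × 0.971481 = 52.99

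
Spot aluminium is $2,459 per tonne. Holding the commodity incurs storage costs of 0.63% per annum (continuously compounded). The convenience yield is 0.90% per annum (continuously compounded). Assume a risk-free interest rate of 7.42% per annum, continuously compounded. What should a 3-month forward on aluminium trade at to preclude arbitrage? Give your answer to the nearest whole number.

$2,503 per tonne

Net carry = r + u − y = 0.0742 + 0.0063 − 0.0090 = 0.0715
F = S·e^((r+u−y)T) = 2459 · e^(0.0715 × 3/12) = 2459 · e^0.017875
= 2459 × 1.018036 = $2,503 per tonne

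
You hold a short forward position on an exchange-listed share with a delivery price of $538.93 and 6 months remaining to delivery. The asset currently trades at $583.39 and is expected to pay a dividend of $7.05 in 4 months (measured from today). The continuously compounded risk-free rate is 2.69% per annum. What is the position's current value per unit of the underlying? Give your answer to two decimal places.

-$44.67

PV(remaining dividends) I = 7.05·e^(−0.0269·4/12) = 6.9871
Current forward F = (S − I)·e^(rT) = (583.39 − 6.9871)·e^(0.0269·6/12) = 576.4029 × 1.013541 = 584.2080
Value (long) = (F − K)·e^(−rT) = (584.2080 − 538.93) × 0.986640 = 44.6731
Short position value = −(long value) = -$44.67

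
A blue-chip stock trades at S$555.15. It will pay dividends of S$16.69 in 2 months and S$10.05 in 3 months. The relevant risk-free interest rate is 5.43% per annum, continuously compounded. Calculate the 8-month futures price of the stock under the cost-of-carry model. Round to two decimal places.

PV(dividends) I = 16.69·e^(−0.0543·2/12) + 10.05·e^(−0.0543·3/12)
I = 16.5396 + 9.9145 = 26.4541
F = (S − I)·e^(rT) = (555.15 − 26.4541) · e^(0.0543·8/12)
= 528.6959 · e^0.036200 = 528.6959 × 1.036863 = S$548.19

S$548.19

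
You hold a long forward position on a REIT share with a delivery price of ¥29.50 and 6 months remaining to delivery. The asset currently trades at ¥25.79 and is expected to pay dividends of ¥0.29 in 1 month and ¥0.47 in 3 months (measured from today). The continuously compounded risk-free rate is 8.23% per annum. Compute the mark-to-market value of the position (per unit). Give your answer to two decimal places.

PV(remaining dividends) I = 0.29·e^(−0.0823·1/12) + 0.47·e^(−0.0823·3/12) = 0.7484
Current forward F = (S − I)·e^(rT) = (25.79 − 0.7484)·e^(0.0823·6/12) = 25.0416 × 1.042008 = 26.0935
Value (long) = (F − K)·e^(−rT) = (26.0935 − 29.50) × 0.959685 = -3.2692
Value = -¥3.27

-¥3.27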